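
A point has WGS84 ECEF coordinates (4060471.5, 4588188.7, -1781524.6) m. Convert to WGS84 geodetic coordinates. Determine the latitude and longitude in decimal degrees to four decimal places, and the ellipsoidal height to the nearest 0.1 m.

lat -16.3163°, lon 48.4917°, h 4191.0 m

λ = atan2(Y, X) = 48.49170015°; p = √(X²+Y²) = 6126900.1 m.
Bowring's method on WGS84 (a = 6378137 m, b = 6356752.314 m) gives φ = -16.31630041°, h = 4190.955 m.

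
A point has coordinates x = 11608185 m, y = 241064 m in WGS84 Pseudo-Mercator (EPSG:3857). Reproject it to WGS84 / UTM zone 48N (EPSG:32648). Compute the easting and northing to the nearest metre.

E 419725 m, N 239318 m

Web Mercator inverse (R = 6378137 m) → φ = 2.16499937°, λ = 104.27810006°.
UTM 48N forward: E = 419725.436 m, N = 239317.729 m.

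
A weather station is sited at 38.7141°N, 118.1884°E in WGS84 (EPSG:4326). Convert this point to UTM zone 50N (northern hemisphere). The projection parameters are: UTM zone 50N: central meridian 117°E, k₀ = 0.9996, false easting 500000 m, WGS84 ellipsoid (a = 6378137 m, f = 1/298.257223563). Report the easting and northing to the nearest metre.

E 603320 m, N 4285721 m

Zone 50 central meridian λ₀ = 6×50 − 183 = 117°; Δλ = +1.1884°.
Transverse Mercator on WGS84 with k₀ = 0.9996 gives E = 603320.112 m, N = 4285720.943 m.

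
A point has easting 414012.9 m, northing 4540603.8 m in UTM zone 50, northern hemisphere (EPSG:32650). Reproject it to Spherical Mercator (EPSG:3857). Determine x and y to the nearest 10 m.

Unproject from UTM 50N (λ₀ = 117°) → φ = 41.01209957°, λ = 115.97740047°.
Web Mercator (R = 6378137 m): x = 12910545.164 m, y = 5014126.512 m.

x 12910550 m, y 5014130 m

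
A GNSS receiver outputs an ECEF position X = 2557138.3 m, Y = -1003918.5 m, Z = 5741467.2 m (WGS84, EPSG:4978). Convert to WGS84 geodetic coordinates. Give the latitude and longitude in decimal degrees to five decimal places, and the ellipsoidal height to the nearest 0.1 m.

lat 64.57950°, lon -21.43470°, h 4125.4 m

λ = atan2(Y, X) = -21.43470013°; p = √(X²+Y²) = 2747145.5 m.
Bowring's method on WGS84 (a = 6378137 m, b = 6356752.314 m) gives φ = 64.57949963°, h = 4125.424 m.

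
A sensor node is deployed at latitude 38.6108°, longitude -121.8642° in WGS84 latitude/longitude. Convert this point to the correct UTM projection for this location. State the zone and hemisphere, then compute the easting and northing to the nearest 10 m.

Zone 10N: E 598890 m, N 4274200 m

Longitude -121.8642° lies in the 6° band [-126°, -120°), giving zone 10; latitude is north of the equator, so 10N.
Zone 10 central meridian λ₀ = 6×10 − 183 = -123°; Δλ = +1.1358°.
Transverse Mercator on WGS84 with k₀ = 0.9996 gives E = 598888.888 m, N = 4274199.775 m.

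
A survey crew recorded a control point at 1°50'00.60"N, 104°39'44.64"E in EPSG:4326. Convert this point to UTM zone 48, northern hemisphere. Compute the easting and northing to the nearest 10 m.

E 462450 m, N 202660 m

Zone 48 central meridian λ₀ = 6×48 − 183 = 105°; Δλ = -0.3376°.
Transverse Mercator on WGS84 with k₀ = 0.9996 gives E = 462452.459 m, N = 202661.073 m.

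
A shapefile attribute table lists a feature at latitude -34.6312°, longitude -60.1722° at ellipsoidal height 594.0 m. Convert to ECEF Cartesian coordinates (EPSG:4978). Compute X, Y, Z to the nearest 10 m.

WGS84: a = 6378137 m, e² = 0.006694380; N(φ) = a/√(1−e²sin²φ) = 6385042.928 m.
X = (N+h)·cosφ·cosλ = 2613449.657 m; Y = (N+h)·cosφ·sinλ = -4558210.534 m; Z = (N(1−e²)+h)·sinφ = -3604614.689 m.

X 2613450 m, Y -4558210 m, Z -3604610 m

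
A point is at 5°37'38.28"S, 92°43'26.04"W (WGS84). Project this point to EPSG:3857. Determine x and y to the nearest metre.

x -10321977 m, y -627438 m

Web Mercator is spherical with R = a = 6378137 m.
x = R·λ = 6378137 × -1.618337350 = -10321977.332 m.
y = R·ln tan(π/4 + φ/2) = 6378137 × -0.098373194 = -627437.711 m.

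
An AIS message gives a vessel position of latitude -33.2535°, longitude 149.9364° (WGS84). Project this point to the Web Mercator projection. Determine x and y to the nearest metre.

x 16690844 m, y -3929000 m

Web Mercator is spherical with R = a = 6378137 m.
x = R·λ = 6378137 × 2.616883849 = 16690843.699 m.
y = R·ln tan(π/4 + φ/2) = 6378137 × -0.616010661 = -3929000.391 m.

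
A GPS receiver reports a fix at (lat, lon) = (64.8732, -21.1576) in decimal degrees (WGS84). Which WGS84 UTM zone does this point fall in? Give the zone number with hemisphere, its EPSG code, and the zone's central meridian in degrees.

UTM zone = ⌊(λ + 180)/6⌋ + 1; -21.1576° ∈ [-24°, -18°) → zone 27.
Hemisphere: N (φ ≥ 0).
Central meridian λ₀ = 6×27 − 183 = -21°.
EPSG code: 32627.

Zone 27N (EPSG:32627), central meridian -21°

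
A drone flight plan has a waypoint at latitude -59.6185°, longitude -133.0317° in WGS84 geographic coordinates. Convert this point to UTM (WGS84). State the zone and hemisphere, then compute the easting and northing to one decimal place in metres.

Longitude -133.0317° lies in the 6° band [-138°, -132°), giving zone 8; latitude is south of the equator, so 8S.
Zone 8 central meridian λ₀ = 6×8 − 183 = -135°; Δλ = +1.9683°.
Transverse Mercator on WGS84 with k₀ = 0.9996 gives E = 611038.091 m, N = 3389428.759 m.

Zone 8S: E 611038.1 m, N 3389428.8 m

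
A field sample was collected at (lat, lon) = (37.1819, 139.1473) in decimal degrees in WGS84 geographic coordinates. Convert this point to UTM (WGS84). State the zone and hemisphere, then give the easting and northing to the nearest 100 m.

Longitude 139.1473° lies in the 6° band [138°, 144°), giving zone 54; latitude is north of the equator, so 54N.
Zone 54 central meridian λ₀ = 6×54 − 183 = 141°; Δλ = -1.8527°.
Transverse Mercator on WGS84 with k₀ = 0.9996 gives E = 335539.755 m, N = 4116658.701 m.

Zone 54N: E 335500 m, N 4116700 m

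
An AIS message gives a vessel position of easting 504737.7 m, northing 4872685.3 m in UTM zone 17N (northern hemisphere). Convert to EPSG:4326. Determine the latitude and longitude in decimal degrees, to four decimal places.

lat 44.0073°, lon -80.9409°

Zone 17N: λ₀ = -81°, k₀ = 0.9996, false easting 500000 m.
Meridian distance M = (N − FN)/k₀ = 4874635.2 m.
Inverse transverse Mercator on WGS84 gives φ = 44.00729970°, λ = -80.94090011°.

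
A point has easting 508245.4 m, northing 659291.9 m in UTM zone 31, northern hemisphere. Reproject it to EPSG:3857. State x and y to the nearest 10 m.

Unproject from UTM 31N (λ₀ = 3°) → φ = 5.96459969°, λ = 3.07449995°.
Web Mercator (R = 6378137 m): x = 342251.769 m, y = 665178.735 m.

x 342250 m, y 665180 m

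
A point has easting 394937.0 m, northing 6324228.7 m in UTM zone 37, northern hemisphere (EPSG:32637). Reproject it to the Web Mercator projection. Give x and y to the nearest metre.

Unproject from UTM 37N (λ₀ = 39°) → φ = 57.04950022°, λ = 37.26809992°.
Web Mercator (R = 6378137 m): x = 4148665.906 m, y = 7770242.825 m.

x 4148666 m, y 7770243 m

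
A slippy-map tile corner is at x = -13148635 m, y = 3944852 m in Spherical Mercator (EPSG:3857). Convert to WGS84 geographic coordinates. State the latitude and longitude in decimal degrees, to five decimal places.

R = 6378137 m. λ = x/R = -118.11619786°.
φ = 2·arctan(exp(y/R)) − 90° = 2·arctan(1.85613) − 90° = 33.37249904°.

lat 33.37250°, lon -118.11620°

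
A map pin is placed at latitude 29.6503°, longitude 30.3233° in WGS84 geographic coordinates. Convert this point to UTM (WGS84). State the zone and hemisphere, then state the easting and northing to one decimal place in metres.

Longitude 30.3233° lies in the 6° band [30°, 36°), giving zone 36; latitude is north of the equator, so 36N.
Zone 36 central meridian λ₀ = 6×36 − 183 = 33°; Δλ = -2.6767°.
Transverse Mercator on WGS84 with k₀ = 0.9996 gives E = 240889.689 m, N = 3283032.351 m.

Zone 36N: E 240889.7 m, N 3283032.4 m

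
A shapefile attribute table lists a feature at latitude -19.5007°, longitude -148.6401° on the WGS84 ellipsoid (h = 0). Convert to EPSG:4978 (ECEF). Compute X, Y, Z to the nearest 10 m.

WGS84: a = 6378137 m, e² = 0.006694380; N(φ) = a/√(1−e²sin²φ) = 6380517.333 m.
X = (N+h)·cosφ·cosλ = -5135885.411 m; Y = (N+h)·cosφ·sinλ = -3130026.187 m; Z = (N(1−e²)+h)·sinφ = -2115675.345 m.

X -5135890 m, Y -3130030 m, Z -2115680 m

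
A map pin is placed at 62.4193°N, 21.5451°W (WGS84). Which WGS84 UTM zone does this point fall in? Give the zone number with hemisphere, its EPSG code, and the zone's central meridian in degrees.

UTM zone = ⌊(λ + 180)/6⌋ + 1; -21.5451° ∈ [-24°, -18°) → zone 27.
Hemisphere: N (φ ≥ 0).
Central meridian λ₀ = 6×27 − 183 = -21°.
EPSG code: 32627.

Zone 27N (EPSG:32627), central meridian -21°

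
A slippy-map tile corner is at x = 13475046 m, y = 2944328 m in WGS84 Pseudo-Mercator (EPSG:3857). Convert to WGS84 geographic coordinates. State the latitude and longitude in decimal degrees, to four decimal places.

R = 6378137 m. λ = x/R = 121.04839776°.
φ = 2·arctan(exp(y/R)) − 90° = 2·arctan(1.58666) − 90° = 25.55709606°.

lat 25.5571°, lon 121.0484°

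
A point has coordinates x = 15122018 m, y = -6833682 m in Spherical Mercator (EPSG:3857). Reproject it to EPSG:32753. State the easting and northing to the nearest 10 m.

E 557660 m, N 4218030 m

Web Mercator inverse (R = 6378137 m) → φ = -52.18520270°, λ = 135.84339896°.
UTM 53S forward: E = 557660.041 m, N = 4218027.421 m.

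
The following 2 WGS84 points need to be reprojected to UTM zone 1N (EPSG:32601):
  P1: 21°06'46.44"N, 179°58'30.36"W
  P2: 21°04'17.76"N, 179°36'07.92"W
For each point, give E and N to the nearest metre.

UTM zone 1N: λ₀ = -177°, k₀ = 0.9996.
P1 (21.1129°, -179.9751°) → (190930.943, 2337534.868) m.
P2 (21.0716°, -179.6022°) → (229616.230, 2332280.437) m.

P1: E 190931 m, N 2337535 m; P2: E 229616 m, N 2332280 m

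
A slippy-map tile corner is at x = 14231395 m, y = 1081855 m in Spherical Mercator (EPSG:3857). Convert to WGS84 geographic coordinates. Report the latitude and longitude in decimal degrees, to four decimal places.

R = 6378137 m. λ = x/R = 127.84279643°.
φ = 2·arctan(exp(y/R)) − 90° = 2·arctan(1.18485) − 90° = 9.67220004°.

lat 9.6722°, lon 127.8428°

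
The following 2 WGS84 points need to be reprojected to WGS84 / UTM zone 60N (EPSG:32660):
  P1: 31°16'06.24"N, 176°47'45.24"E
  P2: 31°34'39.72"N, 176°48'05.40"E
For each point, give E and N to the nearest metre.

UTM zone 60N: λ₀ = 177°, k₀ = 0.9996.
P1 (31.2684°, 176.7959°) → (480570.145, 3459365.977) m.
P2 (31.5777°, 176.8015°) → (481165.171, 3493645.566) m.

P1: E 480570 m, N 3459366 m; P2: E 481165 m, N 3493646 m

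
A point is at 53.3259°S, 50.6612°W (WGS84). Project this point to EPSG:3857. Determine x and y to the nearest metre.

Web Mercator is spherical with R = a = 6378137 m.
x = R·λ = 6378137 × -0.884204743 = -5639578.987 m.
y = R·ln tan(π/4 + φ/2) = 6378137 × -1.104320838 = -7043509.594 m.

x -5639579 m, y -7043510 m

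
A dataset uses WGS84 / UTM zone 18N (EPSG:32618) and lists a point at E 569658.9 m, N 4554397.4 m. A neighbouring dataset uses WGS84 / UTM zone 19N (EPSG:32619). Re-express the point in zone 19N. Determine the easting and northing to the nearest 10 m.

UTM 18N → geographic: φ = 41.13790005°, λ = -74.17000017°.
UTM 19N (λ₀ = -69°) forward: E = 66022.783 m, N = 4566965.207 m.

E 66020 m, N 4566970 m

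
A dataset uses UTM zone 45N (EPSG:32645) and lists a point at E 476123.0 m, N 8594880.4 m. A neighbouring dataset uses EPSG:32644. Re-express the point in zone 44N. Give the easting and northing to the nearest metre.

E 621757 m, N 8599887 m

UTM 45N → geographic: φ = 77.42930031°, λ = 86.01719953°.
UTM 44N (λ₀ = 81°) forward: E = 621756.556 m, N = 8599887.279 m.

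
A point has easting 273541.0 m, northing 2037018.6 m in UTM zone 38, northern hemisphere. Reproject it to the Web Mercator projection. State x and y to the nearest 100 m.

Unproject from UTM 38N (λ₀ = 45°) → φ = 18.41119997°, λ = 42.85620046°.
Web Mercator (R = 6378137 m): x = 4770730.412 m, y = 2085735.397 m.

x 4770700 m, y 2085700 m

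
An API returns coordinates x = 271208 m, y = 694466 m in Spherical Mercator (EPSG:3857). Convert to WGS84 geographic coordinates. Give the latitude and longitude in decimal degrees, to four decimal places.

lat 6.2262°, lon 2.4363°

R = 6378137 m. λ = x/R = 2.43630292°.
φ = 2·arctan(exp(y/R)) − 90° = 2·arctan(1.11503) − 90° = 6.22620404°.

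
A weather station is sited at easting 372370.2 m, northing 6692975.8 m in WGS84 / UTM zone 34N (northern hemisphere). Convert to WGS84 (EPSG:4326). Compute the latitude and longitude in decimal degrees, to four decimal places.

Zone 34N: λ₀ = 21°, k₀ = 0.9996, false easting 500000 m.
Meridian distance M = (N − FN)/k₀ = 6695654.1 m.
Inverse transverse Mercator on WGS84 gives φ = 60.35310032°, λ = 18.68680063°.

lat 60.3531°, lon 18.6868°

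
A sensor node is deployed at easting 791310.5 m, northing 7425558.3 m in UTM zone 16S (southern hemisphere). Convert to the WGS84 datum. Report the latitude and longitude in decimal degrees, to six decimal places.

Zone 16S: λ₀ = -87°, k₀ = 0.9996, false easting 500000 m, false northing 10000000 m.
Meridian distance M = (N − FN)/k₀ = -2575471.9 m.
Inverse transverse Mercator on WGS84 gives φ = -23.25350024°, λ = -84.15290033°.

lat -23.253500°, lon -84.152900°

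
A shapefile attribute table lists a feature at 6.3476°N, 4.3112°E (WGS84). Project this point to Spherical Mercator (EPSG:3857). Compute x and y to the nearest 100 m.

x 479900 m, y 708100 m

Web Mercator is spherical with R = a = 6378137 m.
x = R·λ = 6378137 × 0.075244635 = 479920.589 m.
y = R·ln tan(π/4 + φ/2) = 6378137 × 0.111013843 = 708061.502 m.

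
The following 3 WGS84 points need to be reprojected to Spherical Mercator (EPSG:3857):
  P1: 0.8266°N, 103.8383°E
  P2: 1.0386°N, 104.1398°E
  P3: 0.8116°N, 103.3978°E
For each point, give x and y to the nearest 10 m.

P1: x 11559230 m, y 92020 m; P2: x 11592790 m, y 115620 m; P3: x 11510190 m, y 90350 m

Web Mercator: x = R·λ, y = R·ln tan(π/4+φ/2), R = 6378137 m.
P1 (0.8266°, 103.8383°) → (11559226.681, 92019.883) m.
P2 (1.0386°, 104.1398°) → (11592789.507, 115622.755) m.
P3 (0.8116°, 103.3978°) → (11510190.445, 90349.920) m.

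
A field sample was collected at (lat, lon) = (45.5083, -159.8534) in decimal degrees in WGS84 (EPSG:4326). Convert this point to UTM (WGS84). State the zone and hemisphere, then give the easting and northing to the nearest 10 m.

Zone 4N: E 433340 m, N 5039770 m

Longitude -159.8534° lies in the 6° band [-162°, -156°), giving zone 4; latitude is north of the equator, so 4N.
Zone 4 central meridian λ₀ = 6×4 − 183 = -159°; Δλ = -0.8534°.
Transverse Mercator on WGS84 with k₀ = 0.9996 gives E = 433336.425 m, N = 5039772.778 m.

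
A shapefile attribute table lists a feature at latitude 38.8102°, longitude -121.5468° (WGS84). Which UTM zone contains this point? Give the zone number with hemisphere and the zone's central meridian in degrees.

UTM zone = ⌊(λ + 180)/6⌋ + 1; -121.5468° ∈ [-126°, -120°) → zone 10.
Hemisphere: N (φ ≥ 0).
Central meridian λ₀ = 6×10 − 183 = -123°.

Zone 10N, central meridian -123°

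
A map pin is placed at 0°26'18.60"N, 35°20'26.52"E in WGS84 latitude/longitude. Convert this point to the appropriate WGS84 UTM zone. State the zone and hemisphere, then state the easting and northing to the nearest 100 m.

Longitude 35.3407° lies in the 6° band [30°, 36°), giving zone 36; latitude is north of the equator, so 36N.
Zone 36 central meridian λ₀ = 6×36 − 183 = 33°; Δλ = +2.3407°.
Transverse Mercator on WGS84 with k₀ = 0.9996 gives E = 760526.687 m, N = 48508.180 m.

Zone 36N: E 760500 m, N 48500 m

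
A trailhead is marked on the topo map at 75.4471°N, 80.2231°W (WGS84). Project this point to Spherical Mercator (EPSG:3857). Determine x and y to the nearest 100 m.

Web Mercator is spherical with R = a = 6378137 m.
x = R·λ = 6378137 × -1.400157231 = -8930394.642 m.
y = R·ln tan(π/4 + φ/2) = 6378137 × 2.058187370 = 13127401.016 m.

x -8930400 m, y 13127400 m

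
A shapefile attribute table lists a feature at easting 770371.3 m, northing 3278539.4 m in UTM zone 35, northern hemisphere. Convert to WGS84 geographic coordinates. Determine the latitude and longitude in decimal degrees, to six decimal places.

Zone 35N: λ₀ = 27°, k₀ = 0.9996, false easting 500000 m.
Meridian distance M = (N − FN)/k₀ = 3279851.3 m.
Inverse transverse Mercator on WGS84 gives φ = 29.60740008°, λ = 29.79179953°.

lat 29.607400°, lon 29.791800°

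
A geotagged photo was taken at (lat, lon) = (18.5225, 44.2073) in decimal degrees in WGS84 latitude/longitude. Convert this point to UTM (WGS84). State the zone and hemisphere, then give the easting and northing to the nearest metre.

Longitude 44.2073° lies in the 6° band [42°, 48°), giving zone 38; latitude is north of the equator, so 38N.
Zone 38 central meridian λ₀ = 6×38 − 183 = 45°; Δλ = -0.7927°.
Transverse Mercator on WGS84 with k₀ = 0.9996 gives E = 416331.172 m, N = 2048178.359 m.

Zone 38N: E 416331 m, N 2048178 m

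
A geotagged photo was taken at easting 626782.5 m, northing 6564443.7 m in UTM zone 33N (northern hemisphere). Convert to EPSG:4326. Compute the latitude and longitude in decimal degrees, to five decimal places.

Zone 33N: λ₀ = 15°, k₀ = 0.9996, false easting 500000 m.
Meridian distance M = (N − FN)/k₀ = 6567070.5 m.
Inverse transverse Mercator on WGS84 gives φ = 59.20010018°, λ = 17.21989928°.

lat 59.20010°, lon 17.21990°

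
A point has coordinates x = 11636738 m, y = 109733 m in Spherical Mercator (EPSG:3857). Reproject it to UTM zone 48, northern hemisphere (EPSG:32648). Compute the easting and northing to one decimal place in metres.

E 448219.2 m, N 108953.2 m

Web Mercator inverse (R = 6378137 m) → φ = 0.98569968°, λ = 104.53459603°.
UTM 48N forward: E = 448219.229 m, N = 108953.157 m.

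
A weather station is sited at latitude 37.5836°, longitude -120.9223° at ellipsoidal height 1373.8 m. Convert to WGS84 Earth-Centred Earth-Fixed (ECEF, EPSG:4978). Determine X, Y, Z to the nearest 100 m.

X -2601200 m, Y -4342400 m, Z 3869800 m

WGS84: a = 6378137 m, e² = 0.006694380; N(φ) = a/√(1−e²sin²φ) = 6386093.640 m.
X = (N+h)·cosφ·cosλ = -2601153.746 m; Y = (N+h)·cosφ·sinλ = -4342374.880 m; Z = (N(1−e²)+h)·sinφ = 3869759.075 m.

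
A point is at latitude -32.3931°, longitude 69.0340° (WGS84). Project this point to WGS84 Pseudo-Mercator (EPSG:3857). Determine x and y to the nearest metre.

Web Mercator is spherical with R = a = 6378137 m.
x = R·λ = 6378137 × 1.204870596 = 7684829.727 m.
y = R·ln tan(π/4 + φ/2) = 6378137 × -0.598140561 = -3815022.445 m.

x 7684830 m, y -3815022 m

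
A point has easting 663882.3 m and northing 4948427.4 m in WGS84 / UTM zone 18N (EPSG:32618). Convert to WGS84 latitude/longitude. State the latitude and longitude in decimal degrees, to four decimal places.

Zone 18N: λ₀ = -75°, k₀ = 0.9996, false easting 500000 m.
Meridian distance M = (N − FN)/k₀ = 4950407.6 m.
Inverse transverse Mercator on WGS84 gives φ = 44.67050025°, λ = -72.93250037°.

lat 44.6705°, lon -72.9325°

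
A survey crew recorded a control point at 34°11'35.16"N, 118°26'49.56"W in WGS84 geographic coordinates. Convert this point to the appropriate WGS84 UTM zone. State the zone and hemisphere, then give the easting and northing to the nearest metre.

Longitude -118.4471° lies in the 6° band [-120°, -114°), giving zone 11; latitude is north of the equator, so 11N.
Zone 11 central meridian λ₀ = 6×11 − 183 = -117°; Δλ = -1.4471°.
Transverse Mercator on WGS84 with k₀ = 0.9996 gives E = 366661.335 m, N = 3784513.273 m.

Zone 11N: E 366661 m, N 3784513 m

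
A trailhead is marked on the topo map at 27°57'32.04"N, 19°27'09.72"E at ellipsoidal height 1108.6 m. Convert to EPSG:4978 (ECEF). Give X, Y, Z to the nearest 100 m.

X 5317000 m, Y 1877900 m, Z 2973000 m

WGS84: a = 6378137 m, e² = 0.006694380; N(φ) = a/√(1−e²sin²φ) = 6382834.855 m.
X = (N+h)·cosφ·cosλ = 5316952.819 m; Y = (N+h)·cosφ·sinλ = 1877893.398 m; Z = (N(1−e²)+h)·sinφ = 2973002.733 m.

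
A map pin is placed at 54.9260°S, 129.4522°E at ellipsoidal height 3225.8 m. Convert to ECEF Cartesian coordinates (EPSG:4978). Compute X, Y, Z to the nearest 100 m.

WGS84: a = 6378137 m, e² = 0.006694380; N(φ) = a/√(1−e²sin²φ) = 6392484.630 m.
X = (N+h)·cosφ·cosλ = -2335343.033 m; Y = (N+h)·cosφ·sinλ = 2837817.945 m; Z = (N(1−e²)+h)·sinφ = -5199294.136 m.

X -2335300 m, Y 2837800 m, Z -5199300 m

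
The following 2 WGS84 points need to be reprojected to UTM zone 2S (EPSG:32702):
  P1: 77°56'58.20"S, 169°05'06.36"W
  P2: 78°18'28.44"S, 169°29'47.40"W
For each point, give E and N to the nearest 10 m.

UTM zone 2S: λ₀ = -171°, k₀ = 0.9996.
P1 (-77.9495°, -169.0851°) → (544621.113, 1346536.940) m.
P2 (-78.3079°, -169.4965°) → (534009.879, 1306831.239) m.

P1: E 544620 m, N 1346540 m; P2: E 534010 m, N 1306830 m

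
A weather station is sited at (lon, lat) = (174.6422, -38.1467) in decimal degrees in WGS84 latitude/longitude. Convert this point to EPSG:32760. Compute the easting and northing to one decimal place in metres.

E 293390.6 m, N 5775281.4 m

Zone 60 central meridian λ₀ = 6×60 − 183 = 177°; Δλ = -2.3578°.
Transverse Mercator on WGS84 with k₀ = 0.9996 gives E = 293390.559 m, N = 5775281.444 m.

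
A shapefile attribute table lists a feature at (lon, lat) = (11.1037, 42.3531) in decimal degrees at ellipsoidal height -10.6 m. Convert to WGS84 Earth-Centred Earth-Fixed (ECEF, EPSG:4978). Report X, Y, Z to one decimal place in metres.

WGS84: a = 6378137 m, e² = 0.006694380; N(φ) = a/√(1−e²sin²φ) = 6387848.702 m.
X = (N+h)·cosφ·cosλ = 4632287.767 m; Y = (N+h)·cosφ·sinλ = 909129.386 m; Z = (N(1−e²)+h)·sinφ = 4274662.664 m.

X 4632287.8 m, Y 909129.4 m, Z 4274662.7 m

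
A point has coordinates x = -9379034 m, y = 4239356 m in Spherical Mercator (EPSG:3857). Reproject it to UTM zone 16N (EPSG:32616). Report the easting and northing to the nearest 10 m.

Web Mercator inverse (R = 6378137 m) → φ = 35.55349769°, λ = -84.25329592°.
UTM 16N forward: E = 748972.965 m, N = 3937898.255 m.

E 748970 m, N 3937900 m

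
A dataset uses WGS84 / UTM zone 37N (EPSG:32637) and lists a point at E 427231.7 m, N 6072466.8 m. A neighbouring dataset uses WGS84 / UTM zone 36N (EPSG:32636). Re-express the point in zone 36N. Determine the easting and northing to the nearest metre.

E 812878 m, N 6082751 m

UTM 37N → geographic: φ = 54.79410043°, λ = 37.86819963°.
UTM 36N (λ₀ = 33°) forward: E = 812877.854 m, N = 6082751.141 m.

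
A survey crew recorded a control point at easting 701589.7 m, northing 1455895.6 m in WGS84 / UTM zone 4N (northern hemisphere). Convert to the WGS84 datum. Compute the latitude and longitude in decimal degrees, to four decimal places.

lat 13.1629°, lon -157.1401°

Zone 4N: λ₀ = -159°, k₀ = 0.9996, false easting 500000 m.
Meridian distance M = (N − FN)/k₀ = 1456478.2 m.
Inverse transverse Mercator on WGS84 gives φ = 13.16289988°, λ = -157.14009983°.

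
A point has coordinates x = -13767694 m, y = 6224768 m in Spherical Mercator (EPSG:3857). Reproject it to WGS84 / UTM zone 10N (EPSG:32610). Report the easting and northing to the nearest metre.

E 450168 m, N 5394762 m

Web Mercator inverse (R = 6378137 m) → φ = 48.70390028°, λ = -123.67729947°.
UTM 10N forward: E = 450167.763 m, N = 5394761.923 m.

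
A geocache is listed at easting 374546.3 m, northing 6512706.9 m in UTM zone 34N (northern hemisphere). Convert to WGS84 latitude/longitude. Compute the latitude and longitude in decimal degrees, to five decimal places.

Zone 34N: λ₀ = 21°, k₀ = 0.9996, false easting 500000 m.
Meridian distance M = (N − FN)/k₀ = 6515313.0 m.
Inverse transverse Mercator on WGS84 gives φ = 58.73620000°, λ = 18.83269961°.

lat 58.73620°, lon 18.83270°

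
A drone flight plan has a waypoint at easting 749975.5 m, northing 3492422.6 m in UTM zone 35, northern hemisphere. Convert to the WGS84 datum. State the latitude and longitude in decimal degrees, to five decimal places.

Zone 35N: λ₀ = 27°, k₀ = 0.9996, false easting 500000 m.
Meridian distance M = (N − FN)/k₀ = 3493820.1 m.
Inverse transverse Mercator on WGS84 gives φ = 31.53970031°, λ = 29.63300024°.

lat 31.53970°, lon 29.63300°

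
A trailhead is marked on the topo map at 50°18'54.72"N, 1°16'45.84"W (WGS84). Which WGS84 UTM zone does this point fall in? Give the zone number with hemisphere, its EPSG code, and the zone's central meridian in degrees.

UTM zone = ⌊(λ + 180)/6⌋ + 1; -1.2794° ∈ [-6°, 0°) → zone 30.
Hemisphere: N (φ ≥ 0).
Central meridian λ₀ = 6×30 − 183 = -3°.
EPSG code: 32630.

Zone 30N (EPSG:32630), central meridian -3°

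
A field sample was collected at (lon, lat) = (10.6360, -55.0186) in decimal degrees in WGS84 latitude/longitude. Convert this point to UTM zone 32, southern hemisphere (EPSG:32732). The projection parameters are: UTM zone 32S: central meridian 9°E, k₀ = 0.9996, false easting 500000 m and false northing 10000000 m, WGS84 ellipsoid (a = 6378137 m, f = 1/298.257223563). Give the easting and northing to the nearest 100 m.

E 604600 m, N 3901900 m

Zone 32 central meridian λ₀ = 6×32 − 183 = 9°; Δλ = +1.6360°.
Transverse Mercator on WGS84 with k₀ = 0.9996 gives E = 604599.239 m, N = 3901915.096 m.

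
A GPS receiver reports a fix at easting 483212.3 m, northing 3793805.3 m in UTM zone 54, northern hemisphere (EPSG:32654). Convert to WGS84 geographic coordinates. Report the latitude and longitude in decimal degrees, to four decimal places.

lat 34.2853°, lon 140.8176°

Zone 54N: λ₀ = 141°, k₀ = 0.9996, false easting 500000 m.
Meridian distance M = (N − FN)/k₀ = 3795323.4 m.
Inverse transverse Mercator on WGS84 gives φ = 34.28530032°, λ = 140.81760036°.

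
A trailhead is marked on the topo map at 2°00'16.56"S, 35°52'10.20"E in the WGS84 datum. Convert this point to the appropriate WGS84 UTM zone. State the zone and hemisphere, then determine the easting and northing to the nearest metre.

Longitude 35.8695° lies in the 6° band [30°, 36°), giving zone 36; latitude is south of the equator, so 36S.
Zone 36 central meridian λ₀ = 6×36 − 183 = 33°; Δλ = +2.8695°.
Transverse Mercator on WGS84 with k₀ = 0.9996 gives E = 819243.462 m, N = 9778150.748 m.

Zone 36S: E 819243 m, N 9778151 m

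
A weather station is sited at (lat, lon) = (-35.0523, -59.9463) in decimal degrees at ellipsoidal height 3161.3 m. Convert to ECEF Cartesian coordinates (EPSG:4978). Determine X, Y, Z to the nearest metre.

WGS84: a = 6378137 m, e² = 0.006694380; N(φ) = a/√(1−e²sin²φ) = 6385190.554 m.
X = (N+h)·cosφ·cosλ = 2619085.949 m; Y = (N+h)·cosφ·sinλ = -4526586.977 m; Z = (N(1−e²)+h)·sinφ = -3644433.898 m.

X 2619086 m, Y -4526587 m, Z -3644434 m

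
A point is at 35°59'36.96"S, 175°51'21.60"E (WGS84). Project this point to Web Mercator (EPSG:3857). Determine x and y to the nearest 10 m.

Web Mercator is spherical with R = a = 6378137 m.
x = R·λ = 6378137 × 3.069266209 = 19576200.373 m.
y = R·ln tan(π/4 + φ/2) = 6378137 × -0.674137413 = -4299740.778 m.

x 19576200 m, y -4299740 m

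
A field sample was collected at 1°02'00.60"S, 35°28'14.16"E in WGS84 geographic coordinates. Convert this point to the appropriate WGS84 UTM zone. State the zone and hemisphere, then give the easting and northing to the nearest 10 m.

Zone 36S: E 774960 m, N 9885660 m

Longitude 35.4706° lies in the 6° band [30°, 36°), giving zone 36; latitude is south of the equator, so 36S.
Zone 36 central meridian λ₀ = 6×36 − 183 = 33°; Δλ = +2.4706°.
Transverse Mercator on WGS84 with k₀ = 0.9996 gives E = 774957.238 m, N = 9885660.097 m.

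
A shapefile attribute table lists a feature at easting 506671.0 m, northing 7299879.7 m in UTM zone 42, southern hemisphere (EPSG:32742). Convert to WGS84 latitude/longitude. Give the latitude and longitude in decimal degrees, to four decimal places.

Zone 42S: λ₀ = 69°, k₀ = 0.9996, false easting 500000 m, false northing 10000000 m.
Meridian distance M = (N − FN)/k₀ = -2701200.8 m.
Inverse transverse Mercator on WGS84 gives φ = -24.41450013°, λ = 69.06580021°.

lat -24.4145°, lon 69.0658°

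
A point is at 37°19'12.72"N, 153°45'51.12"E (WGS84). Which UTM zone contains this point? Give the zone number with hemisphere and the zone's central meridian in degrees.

Zone 56N, central meridian 153°

UTM zone = ⌊(λ + 180)/6⌋ + 1; 153.7642° ∈ [150°, 156°) → zone 56.
Hemisphere: N (φ ≥ 0).
Central meridian λ₀ = 6×56 − 183 = 153°.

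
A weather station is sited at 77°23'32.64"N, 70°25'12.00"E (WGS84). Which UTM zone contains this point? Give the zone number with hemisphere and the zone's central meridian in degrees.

Zone 42N, central meridian 69°

UTM zone = ⌊(λ + 180)/6⌋ + 1; 70.4200° ∈ [66°, 72°) → zone 42.
Hemisphere: N (φ ≥ 0).
Central meridian λ₀ = 6×42 − 183 = 69°.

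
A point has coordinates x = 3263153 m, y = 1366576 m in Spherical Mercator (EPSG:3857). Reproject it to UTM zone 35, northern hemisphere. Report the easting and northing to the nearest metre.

E 751726 m, N 1347895 m

Web Mercator inverse (R = 6378137 m) → φ = 12.18329772°, λ = 29.31340214°.
UTM 35N forward: E = 751726.151 m, N = 1347895.388 m.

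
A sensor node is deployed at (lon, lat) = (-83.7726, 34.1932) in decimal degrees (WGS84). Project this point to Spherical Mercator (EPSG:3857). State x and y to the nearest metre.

x -9325523 m, y 4054774 m

Web Mercator is spherical with R = a = 6378137 m.
x = R·λ = 6378137 × -1.462107693 = -9325523.174 m.
y = R·ln tan(π/4 + φ/2) = 6378137 × 0.635730098 = 4054773.662 m.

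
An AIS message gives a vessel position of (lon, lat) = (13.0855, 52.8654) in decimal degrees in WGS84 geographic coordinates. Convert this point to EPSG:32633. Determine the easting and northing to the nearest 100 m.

E 371100 m, N 5859000 m

Zone 33 central meridian λ₀ = 6×33 − 183 = 15°; Δλ = -1.9145°.
Transverse Mercator on WGS84 with k₀ = 0.9996 gives E = 371124.466 m, N = 5859014.364 m.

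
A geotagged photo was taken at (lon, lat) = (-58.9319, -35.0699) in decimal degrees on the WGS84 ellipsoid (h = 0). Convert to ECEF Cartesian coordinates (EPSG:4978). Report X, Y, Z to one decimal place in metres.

X 2696898.4 m, Y -4476332.6 m, Z -3644216.5 m

WGS84: a = 6378137 m, e² = 0.006694380; N(φ) = a/√(1−e²sin²φ) = 6385196.742 m.
X = (N+h)·cosφ·cosλ = 2696898.439 m; Y = (N+h)·cosφ·sinλ = -4476332.597 m; Z = (N(1−e²)+h)·sinφ = -3644216.547 m.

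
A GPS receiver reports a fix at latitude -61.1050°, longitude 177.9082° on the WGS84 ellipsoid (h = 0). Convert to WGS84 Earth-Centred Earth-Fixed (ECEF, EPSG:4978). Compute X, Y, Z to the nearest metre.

WGS84: a = 6378137 m, e² = 0.006694380; N(φ) = a/√(1−e²sin²φ) = 6394564.387 m.
X = (N+h)·cosφ·cosλ = -3087832.751 m; Y = (N+h)·cosφ·sinλ = 112783.174 m; Z = (N(1−e²)+h)·sinφ = -5561005.572 m.

X -3087833 m, Y 112783 m, Z -5561006 m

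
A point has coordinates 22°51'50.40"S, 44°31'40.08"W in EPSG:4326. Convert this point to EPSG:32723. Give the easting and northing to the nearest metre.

E 548441 m, N 7471458 m

Zone 23 central meridian λ₀ = 6×23 − 183 = -45°; Δλ = +0.4722°.
Transverse Mercator on WGS84 with k₀ = 0.9996 gives E = 548440.507 m, N = 7471457.710 m.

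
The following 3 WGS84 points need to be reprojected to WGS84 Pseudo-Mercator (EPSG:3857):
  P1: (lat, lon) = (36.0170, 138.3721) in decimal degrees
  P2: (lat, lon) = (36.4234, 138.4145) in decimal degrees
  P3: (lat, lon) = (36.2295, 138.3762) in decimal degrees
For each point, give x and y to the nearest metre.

P1: x 15403512 m, y 4302961 m; P2: x 15408232 m, y 4359038 m; P3: x 15403968 m, y 4332246 m

Web Mercator: x = R·λ, y = R·ln tan(π/4+φ/2), R = 6378137 m.
P1 (36.0170°, 138.3721°) → (15403511.712, 4302960.798) m.
P2 (36.4234°, 138.4145°) → (15408231.658, 4359038.050) m.
P3 (36.2295°, 138.3762°) → (15403968.122, 4332246.342) m.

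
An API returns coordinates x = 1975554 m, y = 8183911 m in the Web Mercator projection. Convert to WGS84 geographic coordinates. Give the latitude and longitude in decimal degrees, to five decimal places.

lat 59.01630°, lon 17.74670°

R = 6378137 m. λ = x/R = 17.74670353°.
φ = 2·arctan(exp(y/R)) − 90° = 2·arctan(3.60788) − 90° = 59.01630104°.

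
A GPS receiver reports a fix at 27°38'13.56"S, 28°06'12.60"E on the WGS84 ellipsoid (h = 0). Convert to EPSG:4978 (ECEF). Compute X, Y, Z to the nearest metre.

WGS84: a = 6378137 m, e² = 0.006694380; N(φ) = a/√(1−e²sin²φ) = 6382735.708 m.
X = (N+h)·cosφ·cosλ = 4987812.435 m; Y = (N+h)·cosφ·sinλ = 2663635.381 m; Z = (N(1−e²)+h)·sinφ = -2940937.705 m.

X 4987812 m, Y 2663635 m, Z -2940938 m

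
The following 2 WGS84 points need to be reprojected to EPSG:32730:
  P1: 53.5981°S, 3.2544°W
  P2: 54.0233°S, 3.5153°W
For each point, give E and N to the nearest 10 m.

UTM zone 30S: λ₀ = -3°, k₀ = 0.9996.
P1 (-53.5981°, -3.2544°) → (483164.004, 4061162.335) m.
P2 (-54.0233°, -3.5153°) → (466241.326, 4013763.111) m.

P1: E 483160 m, N 4061160 m; P2: E 466240 m, N 4013760 m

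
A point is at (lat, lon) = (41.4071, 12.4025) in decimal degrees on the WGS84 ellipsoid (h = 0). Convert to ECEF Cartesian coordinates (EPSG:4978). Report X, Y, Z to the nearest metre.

WGS84: a = 6378137 m, e² = 0.006694380; N(φ) = a/√(1−e²sin²φ) = 6387496.746 m.
X = (N+h)·cosφ·cosλ = 4679004.992 m; Y = (N+h)·cosφ·sinλ = 1028959.999 m; Z = (N(1−e²)+h)·sinφ = 4196439.201 m.

X 4679005 m, Y 1028960 m, Z 4196439 m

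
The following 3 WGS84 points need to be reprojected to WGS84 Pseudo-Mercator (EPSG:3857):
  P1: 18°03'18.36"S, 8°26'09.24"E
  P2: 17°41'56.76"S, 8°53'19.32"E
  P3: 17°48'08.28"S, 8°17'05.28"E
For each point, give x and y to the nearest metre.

Web Mercator: x = R·λ, y = R·ln tan(π/4+φ/2), R = 6378137 m.
P1 (-18.0551°, 8.4359°) → (939080.092, -2043998.912) m.
P2 (-17.6991°, 8.8887°) → (989485.558, -2002358.583) m.
P3 (-17.8023°, 8.2848°) → (922259.717, -2014421.024) m.

P1: x 939080 m, y -2043999 m; P2: x 989486 m, y -2002359 m; P3: x 922260 m, y -2014421 m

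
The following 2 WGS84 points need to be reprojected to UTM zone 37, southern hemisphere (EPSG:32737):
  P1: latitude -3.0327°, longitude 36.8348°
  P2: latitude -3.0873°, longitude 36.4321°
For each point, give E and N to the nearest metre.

UTM zone 37S: λ₀ = 39°, k₀ = 0.9996.
P1 (-3.0327°, 36.8348°) → (259345.272, 9664551.729) m.
P2 (-3.0873°, 36.4321°) → (214573.313, 9658412.617) m.

P1: E 259345 m, N 9664552 m; P2: E 214573 m, N 9658413 m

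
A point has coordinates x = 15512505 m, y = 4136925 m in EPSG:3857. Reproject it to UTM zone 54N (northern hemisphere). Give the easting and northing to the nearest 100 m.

E 349200 m, N 3852300 m

Web Mercator inverse (R = 6378137 m) → φ = 34.80140116°, λ = 139.35120336°.
UTM 54N forward: E = 349174.648 m, N = 3852258.346 m.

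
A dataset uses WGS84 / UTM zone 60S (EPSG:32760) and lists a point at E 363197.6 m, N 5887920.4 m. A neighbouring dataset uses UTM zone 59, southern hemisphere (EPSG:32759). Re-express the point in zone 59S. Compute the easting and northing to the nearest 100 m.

E 896200 m, N 5879700 m

UTM 60S → geographic: φ = -37.14510026°, λ = 175.45959956°.
UTM 59S (λ₀ = 171°) forward: E = 896151.477 m, N = 5879710.780 m.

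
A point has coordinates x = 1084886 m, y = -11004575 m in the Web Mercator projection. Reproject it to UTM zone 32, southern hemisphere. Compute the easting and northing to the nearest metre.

E 528733 m, N 2256032 m

Web Mercator inverse (R = 6378137 m) → φ = -69.80199933°, λ = 9.74569675°.
UTM 32S forward: E = 528733.443 m, N = 2256031.650 m.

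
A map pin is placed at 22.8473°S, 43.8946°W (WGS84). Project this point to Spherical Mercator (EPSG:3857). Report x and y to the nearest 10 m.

x -4886320 m, y -2613560 m

Web Mercator is spherical with R = a = 6378137 m.
x = R·λ = 6378137 × -0.766105294 = -4886324.521 m.
y = R·ln tan(π/4 + φ/2) = 6378137 × -0.409768961 = -2613562.571 m.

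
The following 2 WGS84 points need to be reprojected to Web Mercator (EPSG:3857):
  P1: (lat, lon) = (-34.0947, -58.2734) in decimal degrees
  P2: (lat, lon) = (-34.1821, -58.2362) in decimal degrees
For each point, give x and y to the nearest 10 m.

P1: x -6486970 m, y -4041530 m; P2: x -6482820 m, y -4053280 m

Web Mercator: x = R·λ, y = R·ln tan(π/4+φ/2), R = 6378137 m.
P1 (-34.0947°, -58.2734°) → (-6486965.215, -4041525.022) m.
P2 (-34.1821°, -58.2362°) → (-6482824.130, -4053279.895) m.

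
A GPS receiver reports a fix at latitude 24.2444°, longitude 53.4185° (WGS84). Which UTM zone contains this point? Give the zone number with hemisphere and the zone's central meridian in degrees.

Zone 39N, central meridian 51°

UTM zone = ⌊(λ + 180)/6⌋ + 1; 53.4185° ∈ [48°, 54°) → zone 39.
Hemisphere: N (φ ≥ 0).
Central meridian λ₀ = 6×39 − 183 = 51°.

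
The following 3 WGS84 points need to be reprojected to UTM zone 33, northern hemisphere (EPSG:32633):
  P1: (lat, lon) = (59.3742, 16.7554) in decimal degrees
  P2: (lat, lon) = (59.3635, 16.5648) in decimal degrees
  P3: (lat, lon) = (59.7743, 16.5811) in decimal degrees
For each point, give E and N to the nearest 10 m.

P1: E 599750 m, N 6583040 m; P2: E 588950 m, N 6581570 m; P3: E 588780 m, N 6627330 m

UTM zone 33N: λ₀ = 15°, k₀ = 0.9996.
P1 (59.3742°, 16.7554°) → (599747.865, 6583035.641) m.
P2 (59.3635°, 16.5648°) → (588946.694, 6581574.259) m.
P3 (59.7743°, 16.5811°) → (588784.545, 6627334.510) m.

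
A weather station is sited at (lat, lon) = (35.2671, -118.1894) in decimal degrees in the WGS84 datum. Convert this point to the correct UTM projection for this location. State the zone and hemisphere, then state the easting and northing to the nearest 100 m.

Longitude -118.1894° lies in the 6° band [-120°, -114°), giving zone 11; latitude is north of the equator, so 11N.
Zone 11 central meridian λ₀ = 6×11 − 183 = -117°; Δλ = -1.1894°.
Transverse Mercator on WGS84 with k₀ = 0.9996 gives E = 391816.536 m, N = 3903312.490 m.

Zone 11N: E 391800 m, N 3903300 m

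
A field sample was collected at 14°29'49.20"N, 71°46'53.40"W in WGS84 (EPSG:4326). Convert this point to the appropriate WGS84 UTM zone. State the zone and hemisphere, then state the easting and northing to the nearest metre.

Longitude -71.7815° lies in the 6° band [-72°, -66°), giving zone 19; latitude is north of the equator, so 19N.
Zone 19 central meridian λ₀ = 6×19 − 183 = -69°; Δλ = -2.7815°.
Transverse Mercator on WGS84 with k₀ = 0.9996 gives E = 200176.709 m, N = 1604516.032 m.

Zone 19N: E 200177 m, N 1604516 m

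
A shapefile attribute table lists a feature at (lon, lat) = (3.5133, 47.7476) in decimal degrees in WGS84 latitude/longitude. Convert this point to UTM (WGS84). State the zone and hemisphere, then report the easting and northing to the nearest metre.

Zone 31N: E 538476 m, N 5288375 m

Longitude 3.5133° lies in the 6° band [0°, 6°), giving zone 31; latitude is north of the equator, so 31N.
Zone 31 central meridian λ₀ = 6×31 − 183 = 3°; Δλ = +0.5133°.
Transverse Mercator on WGS84 with k₀ = 0.9996 gives E = 538476.217 m, N = 5288375.206 m.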